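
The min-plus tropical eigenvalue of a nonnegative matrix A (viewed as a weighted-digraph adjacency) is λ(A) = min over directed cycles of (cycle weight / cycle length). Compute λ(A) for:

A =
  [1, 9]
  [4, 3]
λ(A) = 1

Enumerate directed cycles and compute their means (weight / length). Sample:
  cycle 0 → 0: weight = 1, length = 1, mean = 1/1 ≈ 1.000
  cycle 1 → 1: weight = 3, length = 1, mean = 3/1 ≈ 3.000
  cycle 0 → 1 → 0: weight = 13, length = 2, mean = 13/2 ≈ 6.500
  cycle 1 → 0 → 1: weight = 13, length = 2, mean = 13/2 ≈ 6.500
Minimum mean = 1.000, attained e.g. along the cycle 0 → 0 with weight 1 and length 1. So λ(A) = 1/1 = 1.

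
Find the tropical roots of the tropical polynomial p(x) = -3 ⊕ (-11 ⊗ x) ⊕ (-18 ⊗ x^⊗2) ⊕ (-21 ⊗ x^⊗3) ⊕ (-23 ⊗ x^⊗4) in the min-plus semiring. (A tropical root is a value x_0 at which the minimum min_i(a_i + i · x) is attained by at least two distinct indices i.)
Roots: {2, 3, 7, 8}

Each tropical root is a break point of the lower envelope of the lines y = a_i + i · x (there are 5 lines, with slopes 0, 1, ..., 4). Only the lines that attain the minimum somewhere contribute to roots; other lines are dominated. Here the surviving (envelope) indices are i = 4, i = 3, i = 2, i = 1, i = 0.
Intersections between consecutive envelope lines give the roots: for adjacent envelope indices i < j the intersection is x = (a_i − a_j) / (j − i). Reading off the sorted break points: {2, 3, 7, 8}.
Verification: at each break x_0, at least two indices attain the minimum of min_i(a_i + i · x_0).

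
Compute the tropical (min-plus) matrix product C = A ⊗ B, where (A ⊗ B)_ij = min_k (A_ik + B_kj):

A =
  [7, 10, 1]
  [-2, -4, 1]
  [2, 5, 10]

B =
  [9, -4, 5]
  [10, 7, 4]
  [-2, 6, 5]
A ⊗ B =
  [-1, 3, 6]
  [-1, -6, 0]
  [8, -2, 7]

Apply the min-plus product entry-by-entry:
  C[0][0] = min over k of (A[0][0] + B[0][0] = 7 + 9 = 16, A[0][1] + B[1][0] = 10 + 10 = 20, A[0][2] + B[2][0] = 1 + -2 = -1) = -1 (attained at k = 2)
  C[0][1] = min over k of (A[0][0] + B[0][1] = 7 + -4 = 3, A[0][1] + B[1][1] = 10 + 7 = 17, A[0][2] + B[2][1] = 1 + 6 = 7) = 3 (attained at k = 0)
  C[0][2] = min over k of (A[0][0] + B[0][2] = 7 + 5 = 12, A[0][1] + B[1][2] = 10 + 4 = 14, A[0][2] + B[2][2] = 1 + 5 = 6) = 6 (attained at k = 2)
  C[1][0] = min over k of (A[1][0] + B[0][0] = -2 + 9 = 7, A[1][1] + B[1][0] = -4 + 10 = 6, A[1][2] + B[2][0] = 1 + -2 = -1) = -1 (attained at k = 2)
  C[1][1] = min over k of (A[1][0] + B[0][1] = -2 + -4 = -6, A[1][1] + B[1][1] = -4 + 7 = 3, A[1][2] + B[2][1] = 1 + 6 = 7) = -6 (attained at k = 0)
  C[1][2] = min over k of (A[1][0] + B[0][2] = -2 + 5 = 3, A[1][1] + B[1][2] = -4 + 4 = 0, A[1][2] + B[2][2] = 1 + 5 = 6) = 0 (attained at k = 1)
  C[2][0] = min over k of (A[2][0] + B[0][0] = 2 + 9 = 11, A[2][1] + B[1][0] = 5 + 10 = 15, A[2][2] + B[2][0] = 10 + -2 = 8) = 8 (attained at k = 2)
  C[2][1] = min over k of (A[2][0] + B[0][1] = 2 + -4 = -2, A[2][1] + B[1][1] = 5 + 7 = 12, A[2][2] + B[2][1] = 10 + 6 = 16) = -2 (attained at k = 0)
  C[2][2] = min over k of (A[2][0] + B[0][2] = 2 + 5 = 7, A[2][1] + B[1][2] = 5 + 4 = 9, A[2][2] + B[2][2] = 10 + 5 = 15) = 7 (attained at k = 0)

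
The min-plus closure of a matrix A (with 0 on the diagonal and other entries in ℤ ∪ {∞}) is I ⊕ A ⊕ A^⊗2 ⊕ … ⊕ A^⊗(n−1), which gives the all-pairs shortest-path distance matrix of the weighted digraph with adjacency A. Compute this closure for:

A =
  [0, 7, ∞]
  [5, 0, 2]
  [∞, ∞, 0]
Closure =
  [0, 7, 9]
  [5, 0, 2]
  [∞, ∞, 0]

This is the Floyd-Warshall all-pairs shortest-path computation. For each intermediate vertex k = 0, 1, …, 2, update dist[i][j] ← min(dist[i][j], dist[i][k] + dist[k][j]). The final matrix gives, for each (i, j), the minimum total weight of any directed path from i to j (possibly empty when i = j).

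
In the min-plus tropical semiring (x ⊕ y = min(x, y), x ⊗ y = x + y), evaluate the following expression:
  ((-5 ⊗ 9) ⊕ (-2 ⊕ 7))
((-5 ⊗ 9) ⊕ (-2 ⊕ 7)) = -2

Expand innermost to outermost. Recall ⊕ takes the minimum of its arguments and ⊗ takes their sum. Working out the expression ((-5 ⊗ 9) ⊕ (-2 ⊕ 7)) gives -2.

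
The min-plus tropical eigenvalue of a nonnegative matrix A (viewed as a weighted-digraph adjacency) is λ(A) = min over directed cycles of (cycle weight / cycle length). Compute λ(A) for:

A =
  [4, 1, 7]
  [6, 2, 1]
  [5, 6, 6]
λ(A) = 2

Enumerate directed cycles and compute their means (weight / length). Sample:
  cycle 0 → 0: weight = 4, length = 1, mean = 4/1 ≈ 4.000
  cycle 1 → 1: weight = 2, length = 1, mean = 2/1 ≈ 2.000
  cycle 2 → 2: weight = 6, length = 1, mean = 6/1 ≈ 6.000
  cycle 0 → 1 → 0: weight = 7, length = 2, mean = 7/2 ≈ 3.500
  cycle 0 → 2 → 0: weight = 12, length = 2, mean = 12/2 ≈ 6.000
  cycle 1 → 0 → 1: weight = 7, length = 2, mean = 7/2 ≈ 3.500
Minimum mean = 2.000, attained e.g. along the cycle 1 → 1 with weight 2 and length 1. So λ(A) = 2/1 = 2.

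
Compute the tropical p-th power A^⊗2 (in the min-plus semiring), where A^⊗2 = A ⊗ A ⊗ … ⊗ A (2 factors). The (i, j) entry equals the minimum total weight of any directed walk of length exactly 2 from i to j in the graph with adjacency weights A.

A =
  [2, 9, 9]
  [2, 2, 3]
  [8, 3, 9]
A^⊗2 =
  [4, 11, 11]
  [4, 4, 5]
  [5, 5, 6]

Each entry (A^⊗2)_ij equals the minimum over all length-2 walks i = v_0 → v_1 → … → v_2 = j of Σ_t A[v_t][v_{t+1}]. For example, for (i, j) = (0, 2) we minimise over 3 possible intermediate vertex sequences; the minimum is 11, attained along the walk 0 → 0 → 2.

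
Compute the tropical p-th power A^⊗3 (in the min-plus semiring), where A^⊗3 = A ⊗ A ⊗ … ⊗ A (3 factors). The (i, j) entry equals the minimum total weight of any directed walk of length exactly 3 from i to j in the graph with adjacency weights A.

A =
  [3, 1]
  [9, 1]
A^⊗3 =
  [9, 3]
  [11, 3]

Each entry (A^⊗3)_ij equals the minimum over all length-3 walks i = v_0 → v_1 → … → v_3 = j of Σ_t A[v_t][v_{t+1}]. For example, for (i, j) = (0, 1) we minimise over 4 possible intermediate vertex sequences; the minimum is 3, attained along the walk 0 → 1 → 1 → 1.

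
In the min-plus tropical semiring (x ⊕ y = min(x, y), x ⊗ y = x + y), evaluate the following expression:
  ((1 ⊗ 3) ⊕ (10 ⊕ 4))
((1 ⊗ 3) ⊕ (10 ⊕ 4)) = 4

Expand innermost to outermost. Recall ⊕ takes the minimum of its arguments and ⊗ takes their sum. Working out the expression ((1 ⊗ 3) ⊕ (10 ⊕ 4)) gives 4.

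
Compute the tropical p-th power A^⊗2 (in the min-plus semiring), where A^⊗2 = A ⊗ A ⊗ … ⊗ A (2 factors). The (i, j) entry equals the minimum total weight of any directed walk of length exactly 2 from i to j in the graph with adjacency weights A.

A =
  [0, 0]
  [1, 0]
A^⊗2 =
  [0, 0]
  [1, 0]

Each entry (A^⊗2)_ij equals the minimum over all length-2 walks i = v_0 → v_1 → … → v_2 = j of Σ_t A[v_t][v_{t+1}]. For example, for (i, j) = (0, 1) we minimise over 2 possible intermediate vertex sequences; the minimum is 0, attained along the walk 0 → 0 → 1.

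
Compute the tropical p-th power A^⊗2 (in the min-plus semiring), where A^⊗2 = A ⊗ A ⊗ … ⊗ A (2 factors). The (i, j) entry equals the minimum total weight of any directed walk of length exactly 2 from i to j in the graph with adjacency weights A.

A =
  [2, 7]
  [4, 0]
A^⊗2 =
  [4, 7]
  [4, 0]

Each entry (A^⊗2)_ij equals the minimum over all length-2 walks i = v_0 → v_1 → … → v_2 = j of Σ_t A[v_t][v_{t+1}]. For example, for (i, j) = (0, 1) we minimise over 2 possible intermediate vertex sequences; the minimum is 7, attained along the walk 0 → 1 → 1.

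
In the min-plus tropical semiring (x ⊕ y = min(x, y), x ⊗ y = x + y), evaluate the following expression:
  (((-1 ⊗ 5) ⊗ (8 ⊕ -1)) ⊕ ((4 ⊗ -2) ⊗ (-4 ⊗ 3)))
(((-1 ⊗ 5) ⊗ (8 ⊕ -1)) ⊕ ((4 ⊗ -2) ⊗ (-4 ⊗ 3))) = 1

Expand innermost to outermost. Recall ⊕ takes the minimum of its arguments and ⊗ takes their sum. Working out the expression (((-1 ⊗ 5) ⊗ (8 ⊕ -1)) ⊕ ((4 ⊗ -2) ⊗ (-4 ⊗ 3))) gives 1.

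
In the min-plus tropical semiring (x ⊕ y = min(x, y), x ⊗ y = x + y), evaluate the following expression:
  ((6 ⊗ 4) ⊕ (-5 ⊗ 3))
((6 ⊗ 4) ⊕ (-5 ⊗ 3)) = -2

Expand innermost to outermost. Recall ⊕ takes the minimum of its arguments and ⊗ takes their sum. Working out the expression ((6 ⊗ 4) ⊕ (-5 ⊗ 3)) gives -2.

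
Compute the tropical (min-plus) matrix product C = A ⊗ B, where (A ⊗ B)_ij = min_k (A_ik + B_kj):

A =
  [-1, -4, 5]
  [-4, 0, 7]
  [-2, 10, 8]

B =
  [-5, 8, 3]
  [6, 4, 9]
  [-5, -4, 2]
A ⊗ B =
  [-6, 0, 2]
  [-9, 3, -1]
  [-7, 4, 1]

Apply the min-plus product entry-by-entry:
  C[0][0] = min over k of (A[0][0] + B[0][0] = -1 + -5 = -6, A[0][1] + B[1][0] = -4 + 6 = 2, A[0][2] + B[2][0] = 5 + -5 = 0) = -6 (attained at k = 0)
  C[0][1] = min over k of (A[0][0] + B[0][1] = -1 + 8 = 7, A[0][1] + B[1][1] = -4 + 4 = 0, A[0][2] + B[2][1] = 5 + -4 = 1) = 0 (attained at k = 1)
  C[0][2] = min over k of (A[0][0] + B[0][2] = -1 + 3 = 2, A[0][1] + B[1][2] = -4 + 9 = 5, A[0][2] + B[2][2] = 5 + 2 = 7) = 2 (attained at k = 0)
  C[1][0] = min over k of (A[1][0] + B[0][0] = -4 + -5 = -9, A[1][1] + B[1][0] = 0 + 6 = 6, A[1][2] + B[2][0] = 7 + -5 = 2) = -9 (attained at k = 0)
  C[1][1] = min over k of (A[1][0] + B[0][1] = -4 + 8 = 4, A[1][1] + B[1][1] = 0 + 4 = 4, A[1][2] + B[2][1] = 7 + -4 = 3) = 3 (attained at k = 2)
  C[1][2] = min over k of (A[1][0] + B[0][2] = -4 + 3 = -1, A[1][1] + B[1][2] = 0 + 9 = 9, A[1][2] + B[2][2] = 7 + 2 = 9) = -1 (attained at k = 0)
  C[2][0] = min over k of (A[2][0] + B[0][0] = -2 + -5 = -7, A[2][1] + B[1][0] = 10 + 6 = 16, A[2][2] + B[2][0] = 8 + -5 = 3) = -7 (attained at k = 0)
  C[2][1] = min over k of (A[2][0] + B[0][1] = -2 + 8 = 6, A[2][1] + B[1][1] = 10 + 4 = 14, A[2][2] + B[2][1] = 8 + -4 = 4) = 4 (attained at k = 2)
  C[2][2] = min over k of (A[2][0] + B[0][2] = -2 + 3 = 1, A[2][1] + B[1][2] = 10 + 9 = 19, A[2][2] + B[2][2] = 8 + 2 = 10) = 1 (attained at k = 0)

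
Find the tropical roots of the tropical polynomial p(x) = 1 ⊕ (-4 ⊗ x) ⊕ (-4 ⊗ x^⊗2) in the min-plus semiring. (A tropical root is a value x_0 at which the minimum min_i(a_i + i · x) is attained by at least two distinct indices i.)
Roots: {0, 5}

Each tropical root is a break point of the lower envelope of the lines y = a_i + i · x (there are 3 lines, with slopes 0, 1, ..., 2). Only the lines that attain the minimum somewhere contribute to roots; other lines are dominated. Here the surviving (envelope) indices are i = 2, i = 1, i = 0.
Intersections between consecutive envelope lines give the roots: for adjacent envelope indices i < j the intersection is x = (a_i − a_j) / (j − i). Reading off the sorted break points: {0, 5}.
Verification: at each break x_0, at least two indices attain the minimum of min_i(a_i + i · x_0).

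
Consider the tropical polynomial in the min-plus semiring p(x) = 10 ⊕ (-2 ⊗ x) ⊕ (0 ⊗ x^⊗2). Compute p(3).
p(3) = 1

A tropical monomial a ⊗ x^⊗i evaluates to a + i · x. Evaluating each term at x = 3:
  Term 0 contributes 10 + 0 · 3 = 10
  Term 1 contributes -2 + 1 · 3 = 1
  Term 2 contributes 0 + 2 · 3 = 6
p(3) = ⊕ of these = min[10, 1, 6] = 1.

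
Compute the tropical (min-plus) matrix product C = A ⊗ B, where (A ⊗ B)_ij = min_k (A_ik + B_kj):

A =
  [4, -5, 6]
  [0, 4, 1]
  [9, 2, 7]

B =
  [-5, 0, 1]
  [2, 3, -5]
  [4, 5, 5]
A ⊗ B =
  [-3, -2, -10]
  [-5, 0, -1]
  [4, 5, -3]

Apply the min-plus product entry-by-entry:
  C[0][0] = min over k of (A[0][0] + B[0][0] = 4 + -5 = -1, A[0][1] + B[1][0] = -5 + 2 = -3, A[0][2] + B[2][0] = 6 + 4 = 10) = -3 (attained at k = 1)
  C[0][1] = min over k of (A[0][0] + B[0][1] = 4 + 0 = 4, A[0][1] + B[1][1] = -5 + 3 = -2, A[0][2] + B[2][1] = 6 + 5 = 11) = -2 (attained at k = 1)
  C[0][2] = min over k of (A[0][0] + B[0][2] = 4 + 1 = 5, A[0][1] + B[1][2] = -5 + -5 = -10, A[0][2] + B[2][2] = 6 + 5 = 11) = -10 (attained at k = 1)
  C[1][0] = min over k of (A[1][0] + B[0][0] = 0 + -5 = -5, A[1][1] + B[1][0] = 4 + 2 = 6, A[1][2] + B[2][0] = 1 + 4 = 5) = -5 (attained at k = 0)
  C[1][1] = min over k of (A[1][0] + B[0][1] = 0 + 0 = 0, A[1][1] + B[1][1] = 4 + 3 = 7, A[1][2] + B[2][1] = 1 + 5 = 6) = 0 (attained at k = 0)
  C[1][2] = min over k of (A[1][0] + B[0][2] = 0 + 1 = 1, A[1][1] + B[1][2] = 4 + -5 = -1, A[1][2] + B[2][2] = 1 + 5 = 6) = -1 (attained at k = 1)
  C[2][0] = min over k of (A[2][0] + B[0][0] = 9 + -5 = 4, A[2][1] + B[1][0] = 2 + 2 = 4, A[2][2] + B[2][0] = 7 + 4 = 11) = 4 (attained at k = 0)
  C[2][1] = min over k of (A[2][0] + B[0][1] = 9 + 0 = 9, A[2][1] + B[1][1] = 2 + 3 = 5, A[2][2] + B[2][1] = 7 + 5 = 12) = 5 (attained at k = 1)
  C[2][2] = min over k of (A[2][0] + B[0][2] = 9 + 1 = 10, A[2][1] + B[1][2] = 2 + -5 = -3, A[2][2] + B[2][2] = 7 + 5 = 12) = -3 (attained at k = 1)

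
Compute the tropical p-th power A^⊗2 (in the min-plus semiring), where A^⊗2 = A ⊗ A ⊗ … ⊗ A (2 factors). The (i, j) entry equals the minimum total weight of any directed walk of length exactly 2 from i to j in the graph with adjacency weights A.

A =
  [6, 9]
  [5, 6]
A^⊗2 =
  [12, 15]
  [11, 12]

Each entry (A^⊗2)_ij equals the minimum over all length-2 walks i = v_0 → v_1 → … → v_2 = j of Σ_t A[v_t][v_{t+1}]. For example, for (i, j) = (0, 1) we minimise over 2 possible intermediate vertex sequences; the minimum is 15, attained along the walk 0 → 0 → 1.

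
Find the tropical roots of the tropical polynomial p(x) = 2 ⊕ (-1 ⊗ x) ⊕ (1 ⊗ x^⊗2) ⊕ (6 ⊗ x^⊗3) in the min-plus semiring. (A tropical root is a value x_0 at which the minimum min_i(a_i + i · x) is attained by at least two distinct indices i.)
Roots: {-5, -2, 3}

Each tropical root is a break point of the lower envelope of the lines y = a_i + i · x (there are 4 lines, with slopes 0, 1, ..., 3). Only the lines that attain the minimum somewhere contribute to roots; other lines are dominated. Here the surviving (envelope) indices are i = 3, i = 2, i = 1, i = 0.
Intersections between consecutive envelope lines give the roots: for adjacent envelope indices i < j the intersection is x = (a_i − a_j) / (j − i). Reading off the sorted break points: {-5, -2, 3}.
Verification: at each break x_0, at least two indices attain the minimum of min_i(a_i + i · x_0).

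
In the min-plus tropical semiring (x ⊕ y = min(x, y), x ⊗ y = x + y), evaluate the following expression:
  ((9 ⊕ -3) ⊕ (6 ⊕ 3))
((9 ⊕ -3) ⊕ (6 ⊕ 3)) = -3

Expand innermost to outermost. Recall ⊕ takes the minimum of its arguments and ⊗ takes their sum. Working out the expression ((9 ⊕ -3) ⊕ (6 ⊕ 3)) gives -3.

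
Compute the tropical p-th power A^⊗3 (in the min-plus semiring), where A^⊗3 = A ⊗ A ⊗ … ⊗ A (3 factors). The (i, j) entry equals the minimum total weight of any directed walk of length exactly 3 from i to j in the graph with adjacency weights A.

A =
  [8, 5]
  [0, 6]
A^⊗3 =
  [11, 10]
  [5, 11]

Each entry (A^⊗3)_ij equals the minimum over all length-3 walks i = v_0 → v_1 → … → v_3 = j of Σ_t A[v_t][v_{t+1}]. For example, for (i, j) = (0, 1) we minimise over 4 possible intermediate vertex sequences; the minimum is 10, attained along the walk 0 → 1 → 0 → 1.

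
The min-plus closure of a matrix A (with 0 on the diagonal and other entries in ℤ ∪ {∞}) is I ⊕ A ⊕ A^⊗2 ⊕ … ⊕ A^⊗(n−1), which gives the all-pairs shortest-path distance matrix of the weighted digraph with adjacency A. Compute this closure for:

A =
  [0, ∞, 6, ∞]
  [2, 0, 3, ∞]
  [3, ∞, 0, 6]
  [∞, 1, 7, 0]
Closure =
  [0, 13, 6, 12]
  [2, 0, 3, 9]
  [3, 7, 0, 6]
  [3, 1, 4, 0]

This is the Floyd-Warshall all-pairs shortest-path computation. For each intermediate vertex k = 0, 1, …, 3, update dist[i][j] ← min(dist[i][j], dist[i][k] + dist[k][j]). The final matrix gives, for each (i, j), the minimum total weight of any directed path from i to j (possibly empty when i = j).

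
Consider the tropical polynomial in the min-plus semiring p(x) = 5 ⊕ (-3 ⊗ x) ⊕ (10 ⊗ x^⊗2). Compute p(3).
p(3) = 0

A tropical monomial a ⊗ x^⊗i evaluates to a + i · x. Evaluating each term at x = 3:
  Term 0 contributes 5 + 0 · 3 = 5
  Term 1 contributes -3 + 1 · 3 = 0
  Term 2 contributes 10 + 2 · 3 = 16
p(3) = ⊕ of these = min[5, 0, 16] = 0.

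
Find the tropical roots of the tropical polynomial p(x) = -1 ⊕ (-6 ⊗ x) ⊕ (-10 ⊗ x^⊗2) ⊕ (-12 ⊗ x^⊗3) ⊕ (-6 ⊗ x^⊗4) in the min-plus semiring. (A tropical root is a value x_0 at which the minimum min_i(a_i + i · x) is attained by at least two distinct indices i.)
Roots: {-6, 2, 4, 5}

Each tropical root is a break point of the lower envelope of the lines y = a_i + i · x (there are 5 lines, with slopes 0, 1, ..., 4). Only the lines that attain the minimum somewhere contribute to roots; other lines are dominated. Here the surviving (envelope) indices are i = 4, i = 3, i = 2, i = 1, i = 0.
Intersections between consecutive envelope lines give the roots: for adjacent envelope indices i < j the intersection is x = (a_i − a_j) / (j − i). Reading off the sorted break points: {-6, 2, 4, 5}.
Verification: at each break x_0, at least two indices attain the minimum of min_i(a_i + i · x_0).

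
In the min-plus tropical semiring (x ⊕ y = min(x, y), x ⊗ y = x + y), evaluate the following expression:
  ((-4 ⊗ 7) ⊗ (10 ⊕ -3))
((-4 ⊗ 7) ⊗ (10 ⊕ -3)) = 0

Expand innermost to outermost. Recall ⊕ takes the minimum of its arguments and ⊗ takes their sum. Working out the expression ((-4 ⊗ 7) ⊗ (10 ⊕ -3)) gives 0.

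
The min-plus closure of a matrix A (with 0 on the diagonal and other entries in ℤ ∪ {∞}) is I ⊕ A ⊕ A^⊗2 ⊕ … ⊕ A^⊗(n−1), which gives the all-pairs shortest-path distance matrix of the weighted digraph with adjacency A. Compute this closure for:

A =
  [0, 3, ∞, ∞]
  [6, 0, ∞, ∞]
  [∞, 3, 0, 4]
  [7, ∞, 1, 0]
Closure =
  [0, 3, ∞, ∞]
  [6, 0, ∞, ∞]
  [9, 3, 0, 4]
  [7, 4, 1, 0]

This is the Floyd-Warshall all-pairs shortest-path computation. For each intermediate vertex k = 0, 1, …, 3, update dist[i][j] ← min(dist[i][j], dist[i][k] + dist[k][j]). The final matrix gives, for each (i, j), the minimum total weight of any directed path from i to j (possibly empty when i = j).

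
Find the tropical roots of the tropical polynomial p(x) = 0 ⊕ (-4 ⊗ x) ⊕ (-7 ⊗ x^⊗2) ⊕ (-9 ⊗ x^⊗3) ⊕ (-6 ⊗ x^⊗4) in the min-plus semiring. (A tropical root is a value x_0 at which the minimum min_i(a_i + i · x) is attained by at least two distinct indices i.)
Roots: {-3, 2, 3, 4}

Each tropical root is a break point of the lower envelope of the lines y = a_i + i · x (there are 5 lines, with slopes 0, 1, ..., 4). Only the lines that attain the minimum somewhere contribute to roots; other lines are dominated. Here the surviving (envelope) indices are i = 4, i = 3, i = 2, i = 1, i = 0.
Intersections between consecutive envelope lines give the roots: for adjacent envelope indices i < j the intersection is x = (a_i − a_j) / (j − i). Reading off the sorted break points: {-3, 2, 3, 4}.
Verification: at each break x_0, at least two indices attain the minimum of min_i(a_i + i · x_0).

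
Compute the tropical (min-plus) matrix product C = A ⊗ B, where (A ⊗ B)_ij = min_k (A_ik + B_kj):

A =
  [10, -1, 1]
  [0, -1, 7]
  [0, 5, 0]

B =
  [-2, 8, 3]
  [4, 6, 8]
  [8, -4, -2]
A ⊗ B =
  [3, -3, -1]
  [-2, 3, 3]
  [-2, -4, -2]

Apply the min-plus product entry-by-entry:
  C[0][0] = min over k of (A[0][0] + B[0][0] = 10 + -2 = 8, A[0][1] + B[1][0] = -1 + 4 = 3, A[0][2] + B[2][0] = 1 + 8 = 9) = 3 (attained at k = 1)
  C[0][1] = min over k of (A[0][0] + B[0][1] = 10 + 8 = 18, A[0][1] + B[1][1] = -1 + 6 = 5, A[0][2] + B[2][1] = 1 + -4 = -3) = -3 (attained at k = 2)
  C[0][2] = min over k of (A[0][0] + B[0][2] = 10 + 3 = 13, A[0][1] + B[1][2] = -1 + 8 = 7, A[0][2] + B[2][2] = 1 + -2 = -1) = -1 (attained at k = 2)
  C[1][0] = min over k of (A[1][0] + B[0][0] = 0 + -2 = -2, A[1][1] + B[1][0] = -1 + 4 = 3, A[1][2] + B[2][0] = 7 + 8 = 15) = -2 (attained at k = 0)
  C[1][1] = min over k of (A[1][0] + B[0][1] = 0 + 8 = 8, A[1][1] + B[1][1] = -1 + 6 = 5, A[1][2] + B[2][1] = 7 + -4 = 3) = 3 (attained at k = 2)
  C[1][2] = min over k of (A[1][0] + B[0][2] = 0 + 3 = 3, A[1][1] + B[1][2] = -1 + 8 = 7, A[1][2] + B[2][2] = 7 + -2 = 5) = 3 (attained at k = 0)
  C[2][0] = min over k of (A[2][0] + B[0][0] = 0 + -2 = -2, A[2][1] + B[1][0] = 5 + 4 = 9, A[2][2] + B[2][0] = 0 + 8 = 8) = -2 (attained at k = 0)
  C[2][1] = min over k of (A[2][0] + B[0][1] = 0 + 8 = 8, A[2][1] + B[1][1] = 5 + 6 = 11, A[2][2] + B[2][1] = 0 + -4 = -4) = -4 (attained at k = 2)
  C[2][2] = min over k of (A[2][0] + B[0][2] = 0 + 3 = 3, A[2][1] + B[1][2] = 5 + 8 = 13, A[2][2] + B[2][2] = 0 + -2 = -2) = -2 (attained at k = 2)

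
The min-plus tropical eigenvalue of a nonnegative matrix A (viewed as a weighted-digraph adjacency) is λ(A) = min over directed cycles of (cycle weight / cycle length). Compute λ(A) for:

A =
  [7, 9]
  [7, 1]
λ(A) = 1

Enumerate directed cycles and compute their means (weight / length). Sample:
  cycle 0 → 0: weight = 7, length = 1, mean = 7/1 ≈ 7.000
  cycle 1 → 1: weight = 1, length = 1, mean = 1/1 ≈ 1.000
  cycle 0 → 1 → 0: weight = 16, length = 2, mean = 16/2 ≈ 8.000
  cycle 1 → 0 → 1: weight = 16, length = 2, mean = 16/2 ≈ 8.000
Minimum mean = 1.000, attained e.g. along the cycle 1 → 1 with weight 1 and length 1. So λ(A) = 1/1 = 1.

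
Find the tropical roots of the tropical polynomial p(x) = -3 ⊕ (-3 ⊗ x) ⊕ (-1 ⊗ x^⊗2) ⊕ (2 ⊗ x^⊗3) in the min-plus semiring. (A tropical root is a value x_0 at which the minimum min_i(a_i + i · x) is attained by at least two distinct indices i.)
Roots: {-3, -2, 0}

Each tropical root is a break point of the lower envelope of the lines y = a_i + i · x (there are 4 lines, with slopes 0, 1, ..., 3). Only the lines that attain the minimum somewhere contribute to roots; other lines are dominated. Here the surviving (envelope) indices are i = 3, i = 2, i = 1, i = 0.
Intersections between consecutive envelope lines give the roots: for adjacent envelope indices i < j the intersection is x = (a_i − a_j) / (j − i). Reading off the sorted break points: {-3, -2, 0}.
Verification: at each break x_0, at least two indices attain the minimum of min_i(a_i + i · x_0).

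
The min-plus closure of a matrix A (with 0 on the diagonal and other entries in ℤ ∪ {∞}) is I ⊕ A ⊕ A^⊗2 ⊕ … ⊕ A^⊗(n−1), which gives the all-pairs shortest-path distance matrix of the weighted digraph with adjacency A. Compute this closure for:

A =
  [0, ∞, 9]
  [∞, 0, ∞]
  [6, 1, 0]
Closure =
  [0, 10, 9]
  [∞, 0, ∞]
  [6, 1, 0]

This is the Floyd-Warshall all-pairs shortest-path computation. For each intermediate vertex k = 0, 1, …, 2, update dist[i][j] ← min(dist[i][j], dist[i][k] + dist[k][j]). The final matrix gives, for each (i, j), the minimum total weight of any directed path from i to j (possibly empty when i = j).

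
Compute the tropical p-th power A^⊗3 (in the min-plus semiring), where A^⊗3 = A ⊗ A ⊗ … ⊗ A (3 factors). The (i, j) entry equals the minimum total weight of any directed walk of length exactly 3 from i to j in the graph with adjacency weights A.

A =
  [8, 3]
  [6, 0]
A^⊗3 =
  [9, 3]
  [6, 0]

Each entry (A^⊗3)_ij equals the minimum over all length-3 walks i = v_0 → v_1 → … → v_3 = j of Σ_t A[v_t][v_{t+1}]. For example, for (i, j) = (0, 1) we minimise over 4 possible intermediate vertex sequences; the minimum is 3, attained along the walk 0 → 1 → 1 → 1.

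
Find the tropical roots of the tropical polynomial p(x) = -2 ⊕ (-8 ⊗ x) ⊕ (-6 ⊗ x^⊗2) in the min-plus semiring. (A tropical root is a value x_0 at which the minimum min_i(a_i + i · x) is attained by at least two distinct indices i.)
Roots: {-2, 6}

Each tropical root is a break point of the lower envelope of the lines y = a_i + i · x (there are 3 lines, with slopes 0, 1, ..., 2). Only the lines that attain the minimum somewhere contribute to roots; other lines are dominated. Here the surviving (envelope) indices are i = 2, i = 1, i = 0.
Intersections between consecutive envelope lines give the roots: for adjacent envelope indices i < j the intersection is x = (a_i − a_j) / (j − i). Reading off the sorted break points: {-2, 6}.
Verification: at each break x_0, at least two indices attain the minimum of min_i(a_i + i · x_0).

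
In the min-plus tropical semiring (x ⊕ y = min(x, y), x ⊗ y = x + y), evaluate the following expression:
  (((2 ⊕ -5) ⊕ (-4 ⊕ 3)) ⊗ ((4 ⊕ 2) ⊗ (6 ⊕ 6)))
(((2 ⊕ -5) ⊕ (-4 ⊕ 3)) ⊗ ((4 ⊕ 2) ⊗ (6 ⊕ 6))) = 3

Expand innermost to outermost. Recall ⊕ takes the minimum of its arguments and ⊗ takes their sum. Working out the expression (((2 ⊕ -5) ⊕ (-4 ⊕ 3)) ⊗ ((4 ⊕ 2) ⊗ (6 ⊕ 6))) gives 3.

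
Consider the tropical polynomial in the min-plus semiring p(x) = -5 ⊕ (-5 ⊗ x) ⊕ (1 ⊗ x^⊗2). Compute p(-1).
p(-1) = -6

A tropical monomial a ⊗ x^⊗i evaluates to a + i · x. Evaluating each term at x = -1:
  Term 0 contributes -5 + 0 · -1 = -5
  Term 1 contributes -5 + 1 · -1 = -6
  Term 2 contributes 1 + 2 · -1 = -1
p(-1) = ⊕ of these = min[-5, -6, -1] = -6.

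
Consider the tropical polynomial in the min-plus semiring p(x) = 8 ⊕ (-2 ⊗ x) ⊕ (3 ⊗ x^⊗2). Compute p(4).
p(4) = 2

A tropical monomial a ⊗ x^⊗i evaluates to a + i · x. Evaluating each term at x = 4:
  Term 0 contributes 8 + 0 · 4 = 8
  Term 1 contributes -2 + 1 · 4 = 2
  Term 2 contributes 3 + 2 · 4 = 11
p(4) = ⊕ of these = min[8, 2, 11] = 2.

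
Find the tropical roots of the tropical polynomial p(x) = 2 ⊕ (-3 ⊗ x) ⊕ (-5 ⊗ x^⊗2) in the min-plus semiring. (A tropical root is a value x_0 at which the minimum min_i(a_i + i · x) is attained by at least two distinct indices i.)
Roots: {2, 5}

Each tropical root is a break point of the lower envelope of the lines y = a_i + i · x (there are 3 lines, with slopes 0, 1, ..., 2). Only the lines that attain the minimum somewhere contribute to roots; other lines are dominated. Here the surviving (envelope) indices are i = 2, i = 1, i = 0.
Intersections between consecutive envelope lines give the roots: for adjacent envelope indices i < j the intersection is x = (a_i − a_j) / (j − i). Reading off the sorted break points: {2, 5}.
Verification: at each break x_0, at least two indices attain the minimum of min_i(a_i + i · x_0).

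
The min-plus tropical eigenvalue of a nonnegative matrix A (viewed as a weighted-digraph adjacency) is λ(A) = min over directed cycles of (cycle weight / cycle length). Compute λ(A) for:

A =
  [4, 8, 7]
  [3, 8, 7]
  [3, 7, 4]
λ(A) = 4

Enumerate directed cycles and compute their means (weight / length). Sample:
  cycle 0 → 0: weight = 4, length = 1, mean = 4/1 ≈ 4.000
  cycle 1 → 1: weight = 8, length = 1, mean = 8/1 ≈ 8.000
  cycle 2 → 2: weight = 4, length = 1, mean = 4/1 ≈ 4.000
  cycle 0 → 1 → 0: weight = 11, length = 2, mean = 11/2 ≈ 5.500
  cycle 0 → 2 → 0: weight = 10, length = 2, mean = 10/2 ≈ 5.000
  cycle 1 → 0 → 1: weight = 11, length = 2, mean = 11/2 ≈ 5.500
Minimum mean = 4.000, attained e.g. along the cycle 0 → 0 with weight 4 and length 1. So λ(A) = 4/1 = 4.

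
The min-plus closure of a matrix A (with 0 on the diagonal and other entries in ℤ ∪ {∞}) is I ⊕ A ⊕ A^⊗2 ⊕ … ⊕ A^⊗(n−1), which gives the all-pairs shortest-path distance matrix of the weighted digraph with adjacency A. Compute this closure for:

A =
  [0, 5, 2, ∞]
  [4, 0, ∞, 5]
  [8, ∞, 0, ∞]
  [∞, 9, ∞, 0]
Closure =
  [0, 5, 2, 10]
  [4, 0, 6, 5]
  [8, 13, 0, 18]
  [13, 9, 15, 0]

This is the Floyd-Warshall all-pairs shortest-path computation. For each intermediate vertex k = 0, 1, …, 3, update dist[i][j] ← min(dist[i][j], dist[i][k] + dist[k][j]). The final matrix gives, for each (i, j), the minimum total weight of any directed path from i to j (possibly empty when i = j).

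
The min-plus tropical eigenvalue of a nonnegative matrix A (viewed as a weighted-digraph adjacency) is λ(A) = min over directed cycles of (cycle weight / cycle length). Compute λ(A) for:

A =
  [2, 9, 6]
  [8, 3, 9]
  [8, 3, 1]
λ(A) = 1

Enumerate directed cycles and compute their means (weight / length). Sample:
  cycle 0 → 0: weight = 2, length = 1, mean = 2/1 ≈ 2.000
  cycle 1 → 1: weight = 3, length = 1, mean = 3/1 ≈ 3.000
  cycle 2 → 2: weight = 1, length = 1, mean = 1/1 ≈ 1.000
  cycle 0 → 1 → 0: weight = 17, length = 2, mean = 17/2 ≈ 8.500
  cycle 0 → 2 → 0: weight = 14, length = 2, mean = 14/2 ≈ 7.000
  cycle 1 → 0 → 1: weight = 17, length = 2, mean = 17/2 ≈ 8.500
Minimum mean = 1.000, attained e.g. along the cycle 2 → 2 with weight 1 and length 1. So λ(A) = 1/1 = 1.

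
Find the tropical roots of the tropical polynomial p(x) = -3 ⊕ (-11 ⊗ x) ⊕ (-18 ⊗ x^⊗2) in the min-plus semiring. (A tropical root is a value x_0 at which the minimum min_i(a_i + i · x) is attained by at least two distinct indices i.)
Roots: {7, 8}

Each tropical root is a break point of the lower envelope of the lines y = a_i + i · x (there are 3 lines, with slopes 0, 1, ..., 2). Only the lines that attain the minimum somewhere contribute to roots; other lines are dominated. Here the surviving (envelope) indices are i = 2, i = 1, i = 0.
Intersections between consecutive envelope lines give the roots: for adjacent envelope indices i < j the intersection is x = (a_i − a_j) / (j − i). Reading off the sorted break points: {7, 8}.
Verification: at each break x_0, at least two indices attain the minimum of min_i(a_i + i · x_0).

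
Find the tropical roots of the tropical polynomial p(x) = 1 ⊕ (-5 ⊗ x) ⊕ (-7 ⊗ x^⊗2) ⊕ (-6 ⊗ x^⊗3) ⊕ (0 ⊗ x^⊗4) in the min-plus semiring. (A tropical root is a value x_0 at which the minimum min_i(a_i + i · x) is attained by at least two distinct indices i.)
Roots: {-6, -1, 2, 6}

Each tropical root is a break point of the lower envelope of the lines y = a_i + i · x (there are 5 lines, with slopes 0, 1, ..., 4). Only the lines that attain the minimum somewhere contribute to roots; other lines are dominated. Here the surviving (envelope) indices are i = 4, i = 3, i = 2, i = 1, i = 0.
Intersections between consecutive envelope lines give the roots: for adjacent envelope indices i < j the intersection is x = (a_i − a_j) / (j − i). Reading off the sorted break points: {-6, -1, 2, 6}.
Verification: at each break x_0, at least two indices attain the minimum of min_i(a_i + i · x_0).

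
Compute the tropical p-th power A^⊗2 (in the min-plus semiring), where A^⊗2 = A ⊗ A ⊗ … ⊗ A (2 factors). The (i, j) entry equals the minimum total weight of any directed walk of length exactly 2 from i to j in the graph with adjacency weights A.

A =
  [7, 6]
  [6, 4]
A^⊗2 =
  [12, 10]
  [10, 8]

Each entry (A^⊗2)_ij equals the minimum over all length-2 walks i = v_0 → v_1 → … → v_2 = j of Σ_t A[v_t][v_{t+1}]. For example, for (i, j) = (0, 1) we minimise over 2 possible intermediate vertex sequences; the minimum is 10, attained along the walk 0 → 1 → 1.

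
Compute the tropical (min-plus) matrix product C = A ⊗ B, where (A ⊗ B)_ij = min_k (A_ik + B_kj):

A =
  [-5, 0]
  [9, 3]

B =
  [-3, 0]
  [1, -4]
A ⊗ B =
  [-8, -5]
  [4, -1]

Apply the min-plus product entry-by-entry:
  C[0][0] = min over k of (A[0][0] + B[0][0] = -5 + -3 = -8, A[0][1] + B[1][0] = 0 + 1 = 1) = -8 (attained at k = 0)
  C[0][1] = min over k of (A[0][0] + B[0][1] = -5 + 0 = -5, A[0][1] + B[1][1] = 0 + -4 = -4) = -5 (attained at k = 0)
  C[1][0] = min over k of (A[1][0] + B[0][0] = 9 + -3 = 6, A[1][1] + B[1][0] = 3 + 1 = 4) = 4 (attained at k = 1)
  C[1][1] = min over k of (A[1][0] + B[0][1] = 9 + 0 = 9, A[1][1] + B[1][1] = 3 + -4 = -1) = -1 (attained at k = 1)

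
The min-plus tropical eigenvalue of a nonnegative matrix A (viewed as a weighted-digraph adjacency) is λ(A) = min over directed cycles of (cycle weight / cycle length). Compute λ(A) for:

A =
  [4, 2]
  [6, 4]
λ(A) = 4

Enumerate directed cycles and compute their means (weight / length). Sample:
  cycle 0 → 0: weight = 4, length = 1, mean = 4/1 ≈ 4.000
  cycle 1 → 1: weight = 4, length = 1, mean = 4/1 ≈ 4.000
  cycle 0 → 1 → 0: weight = 8, length = 2, mean = 8/2 ≈ 4.000
  cycle 1 → 0 → 1: weight = 8, length = 2, mean = 8/2 ≈ 4.000
Minimum mean = 4.000, attained e.g. along the cycle 0 → 0 with weight 4 and length 1. So λ(A) = 4/1 = 4.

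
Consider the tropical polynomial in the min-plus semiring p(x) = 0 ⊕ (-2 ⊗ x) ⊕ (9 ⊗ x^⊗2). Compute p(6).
p(6) = 0

A tropical monomial a ⊗ x^⊗i evaluates to a + i · x. Evaluating each term at x = 6:
  Term 0 contributes 0 + 0 · 6 = 0
  Term 1 contributes -2 + 1 · 6 = 4
  Term 2 contributes 9 + 2 · 6 = 21
p(6) = ⊕ of these = min[0, 4, 21] = 0.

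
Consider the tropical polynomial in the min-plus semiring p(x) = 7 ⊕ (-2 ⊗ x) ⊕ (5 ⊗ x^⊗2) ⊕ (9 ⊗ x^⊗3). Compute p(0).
p(0) = -2

A tropical monomial a ⊗ x^⊗i evaluates to a + i · x. Evaluating each term at x = 0:
  Term 0 contributes 7 + 0 · 0 = 7
  Term 1 contributes -2 + 1 · 0 = -2
  Term 2 contributes 5 + 2 · 0 = 5
  Term 3 contributes 9 + 3 · 0 = 9
p(0) = ⊕ of these = min[7, -2, 5, 9] = -2.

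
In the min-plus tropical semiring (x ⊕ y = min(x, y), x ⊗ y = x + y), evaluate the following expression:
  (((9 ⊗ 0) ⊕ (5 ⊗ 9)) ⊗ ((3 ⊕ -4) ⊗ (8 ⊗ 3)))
(((9 ⊗ 0) ⊕ (5 ⊗ 9)) ⊗ ((3 ⊕ -4) ⊗ (8 ⊗ 3))) = 16

Expand innermost to outermost. Recall ⊕ takes the minimum of its arguments and ⊗ takes their sum. Working out the expression (((9 ⊗ 0) ⊕ (5 ⊗ 9)) ⊗ ((3 ⊕ -4) ⊗ (8 ⊗ 3))) gives 16.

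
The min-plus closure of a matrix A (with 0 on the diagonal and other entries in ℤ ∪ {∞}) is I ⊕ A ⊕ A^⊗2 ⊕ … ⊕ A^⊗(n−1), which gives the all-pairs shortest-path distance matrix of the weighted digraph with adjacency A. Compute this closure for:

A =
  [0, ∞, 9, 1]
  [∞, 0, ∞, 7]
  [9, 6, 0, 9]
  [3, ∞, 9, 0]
Closure =
  [0, 15, 9, 1]
  [10, 0, 16, 7]
  [9, 6, 0, 9]
  [3, 15, 9, 0]

This is the Floyd-Warshall all-pairs shortest-path computation. For each intermediate vertex k = 0, 1, …, 3, update dist[i][j] ← min(dist[i][j], dist[i][k] + dist[k][j]). The final matrix gives, for each (i, j), the minimum total weight of any directed path from i to j (possibly empty when i = j).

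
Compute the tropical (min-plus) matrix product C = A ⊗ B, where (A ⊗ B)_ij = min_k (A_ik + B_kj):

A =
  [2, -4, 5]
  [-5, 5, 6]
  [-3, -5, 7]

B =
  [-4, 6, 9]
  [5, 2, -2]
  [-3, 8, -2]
A ⊗ B =
  [-2, -2, -6]
  [-9, 1, 3]
  [-7, -3, -7]

Apply the min-plus product entry-by-entry:
  C[0][0] = min over k of (A[0][0] + B[0][0] = 2 + -4 = -2, A[0][1] + B[1][0] = -4 + 5 = 1, A[0][2] + B[2][0] = 5 + -3 = 2) = -2 (attained at k = 0)
  C[0][1] = min over k of (A[0][0] + B[0][1] = 2 + 6 = 8, A[0][1] + B[1][1] = -4 + 2 = -2, A[0][2] + B[2][1] = 5 + 8 = 13) = -2 (attained at k = 1)
  C[0][2] = min over k of (A[0][0] + B[0][2] = 2 + 9 = 11, A[0][1] + B[1][2] = -4 + -2 = -6, A[0][2] + B[2][2] = 5 + -2 = 3) = -6 (attained at k = 1)
  C[1][0] = min over k of (A[1][0] + B[0][0] = -5 + -4 = -9, A[1][1] + B[1][0] = 5 + 5 = 10, A[1][2] + B[2][0] = 6 + -3 = 3) = -9 (attained at k = 0)
  C[1][1] = min over k of (A[1][0] + B[0][1] = -5 + 6 = 1, A[1][1] + B[1][1] = 5 + 2 = 7, A[1][2] + B[2][1] = 6 + 8 = 14) = 1 (attained at k = 0)
  C[1][2] = min over k of (A[1][0] + B[0][2] = -5 + 9 = 4, A[1][1] + B[1][2] = 5 + -2 = 3, A[1][2] + B[2][2] = 6 + -2 = 4) = 3 (attained at k = 1)
  C[2][0] = min over k of (A[2][0] + B[0][0] = -3 + -4 = -7, A[2][1] + B[1][0] = -5 + 5 = 0, A[2][2] + B[2][0] = 7 + -3 = 4) = -7 (attained at k = 0)
  C[2][1] = min over k of (A[2][0] + B[0][1] = -3 + 6 = 3, A[2][1] + B[1][1] = -5 + 2 = -3, A[2][2] + B[2][1] = 7 + 8 = 15) = -3 (attained at k = 1)
  C[2][2] = min over k of (A[2][0] + B[0][2] = -3 + 9 = 6, A[2][1] + B[1][2] = -5 + -2 = -7, A[2][2] + B[2][2] = 7 + -2 = 5) = -7 (attained at k = 1)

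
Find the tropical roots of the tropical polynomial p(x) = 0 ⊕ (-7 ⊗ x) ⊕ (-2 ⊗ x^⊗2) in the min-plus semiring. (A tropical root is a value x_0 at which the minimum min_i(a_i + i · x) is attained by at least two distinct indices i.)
Roots: {-5, 7}

Each tropical root is a break point of the lower envelope of the lines y = a_i + i · x (there are 3 lines, with slopes 0, 1, ..., 2). Only the lines that attain the minimum somewhere contribute to roots; other lines are dominated. Here the surviving (envelope) indices are i = 2, i = 1, i = 0.
Intersections between consecutive envelope lines give the roots: for adjacent envelope indices i < j the intersection is x = (a_i − a_j) / (j − i). Reading off the sorted break points: {-5, 7}.
Verification: at each break x_0, at least two indices attain the minimum of min_i(a_i + i · x_0).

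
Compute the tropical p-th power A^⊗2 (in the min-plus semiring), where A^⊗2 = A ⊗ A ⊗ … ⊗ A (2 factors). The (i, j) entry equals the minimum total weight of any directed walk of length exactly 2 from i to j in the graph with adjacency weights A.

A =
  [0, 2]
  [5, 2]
A^⊗2 =
  [0, 2]
  [5, 4]

Each entry (A^⊗2)_ij equals the minimum over all length-2 walks i = v_0 → v_1 → … → v_2 = j of Σ_t A[v_t][v_{t+1}]. For example, for (i, j) = (0, 1) we minimise over 2 possible intermediate vertex sequences; the minimum is 2, attained along the walk 0 → 0 → 1.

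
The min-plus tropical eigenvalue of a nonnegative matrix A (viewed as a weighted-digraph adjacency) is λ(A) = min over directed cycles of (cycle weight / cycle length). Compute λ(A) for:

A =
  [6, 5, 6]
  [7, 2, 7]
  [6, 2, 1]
λ(A) = 1

Enumerate directed cycles and compute their means (weight / length). Sample:
  cycle 0 → 0: weight = 6, length = 1, mean = 6/1 ≈ 6.000
  cycle 1 → 1: weight = 2, length = 1, mean = 2/1 ≈ 2.000
  cycle 2 → 2: weight = 1, length = 1, mean = 1/1 ≈ 1.000
  cycle 0 → 1 → 0: weight = 12, length = 2, mean = 12/2 ≈ 6.000
  cycle 0 → 2 → 0: weight = 12, length = 2, mean = 12/2 ≈ 6.000
  cycle 1 → 0 → 1: weight = 12, length = 2, mean = 12/2 ≈ 6.000
Minimum mean = 1.000, attained e.g. along the cycle 2 → 2 with weight 1 and length 1. So λ(A) = 1/1 = 1.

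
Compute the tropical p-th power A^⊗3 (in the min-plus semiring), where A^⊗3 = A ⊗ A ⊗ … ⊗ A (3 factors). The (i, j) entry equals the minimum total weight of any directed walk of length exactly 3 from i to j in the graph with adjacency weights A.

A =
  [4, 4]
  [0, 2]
A^⊗3 =
  [6, 8]
  [4, 6]

Each entry (A^⊗3)_ij equals the minimum over all length-3 walks i = v_0 → v_1 → … → v_3 = j of Σ_t A[v_t][v_{t+1}]. For example, for (i, j) = (0, 1) we minimise over 4 possible intermediate vertex sequences; the minimum is 8, attained along the walk 0 → 1 → 0 → 1.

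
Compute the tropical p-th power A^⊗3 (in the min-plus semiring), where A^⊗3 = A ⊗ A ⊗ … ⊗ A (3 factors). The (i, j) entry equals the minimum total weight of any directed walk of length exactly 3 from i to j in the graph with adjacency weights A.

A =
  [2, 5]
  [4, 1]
A^⊗3 =
  [6, 7]
  [6, 3]

Each entry (A^⊗3)_ij equals the minimum over all length-3 walks i = v_0 → v_1 → … → v_3 = j of Σ_t A[v_t][v_{t+1}]. For example, for (i, j) = (0, 1) we minimise over 4 possible intermediate vertex sequences; the minimum is 7, attained along the walk 0 → 1 → 1 → 1.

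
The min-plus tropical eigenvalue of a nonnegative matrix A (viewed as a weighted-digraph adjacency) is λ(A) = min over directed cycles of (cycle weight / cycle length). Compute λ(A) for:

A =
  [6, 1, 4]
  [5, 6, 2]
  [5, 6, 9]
λ(A) = 8/3

Enumerate directed cycles and compute their means (weight / length). Sample:
  cycle 0 → 0: weight = 6, length = 1, mean = 6/1 ≈ 6.000
  cycle 1 → 1: weight = 6, length = 1, mean = 6/1 ≈ 6.000
  cycle 2 → 2: weight = 9, length = 1, mean = 9/1 ≈ 9.000
  cycle 0 → 1 → 0: weight = 6, length = 2, mean = 6/2 ≈ 3.000
  cycle 0 → 2 → 0: weight = 9, length = 2, mean = 9/2 ≈ 4.500
  cycle 1 → 0 → 1: weight = 6, length = 2, mean = 6/2 ≈ 3.000
Minimum mean = 2.667, attained e.g. along the cycle 0 → 1 → 2 → 0 with weight 8 and length 3. So λ(A) = 8/3 = 8/3.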